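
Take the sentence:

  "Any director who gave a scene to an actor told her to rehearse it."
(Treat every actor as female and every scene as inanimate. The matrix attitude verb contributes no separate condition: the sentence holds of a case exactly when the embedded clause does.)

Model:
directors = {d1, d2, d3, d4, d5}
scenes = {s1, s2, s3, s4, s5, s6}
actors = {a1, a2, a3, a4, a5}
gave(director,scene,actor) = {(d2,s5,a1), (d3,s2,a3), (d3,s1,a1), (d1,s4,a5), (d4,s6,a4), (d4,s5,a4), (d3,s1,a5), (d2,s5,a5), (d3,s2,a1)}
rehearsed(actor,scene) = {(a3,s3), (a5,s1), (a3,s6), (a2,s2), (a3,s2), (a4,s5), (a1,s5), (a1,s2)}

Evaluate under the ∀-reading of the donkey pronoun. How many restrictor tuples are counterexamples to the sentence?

4

"her" takes "an actor" as antecedent and "it" takes "a scene"; both are donkey pronouns co-varying with the restrictor.
Strong reading: for every (d,s,a) with gave(d,s,a), rehearsed(a,s).
Restrictor triples: (d1,s4,a5)→rehearsed(a5,s4) ✗  (d2,s5,a1)→rehearsed(a1,s5) ✓  (d2,s5,a5)→rehearsed(a5,s5) ✗  (d3,s1,a1)→rehearsed(a1,s1) ✗  (d3,s1,a5)→rehearsed(a5,s1) ✓  (d3,s2,a1)→rehearsed(a1,s2) ✓  (d3,s2,a3)→rehearsed(a3,s2) ✓  (d4,s5,a4)→rehearsed(a4,s5) ✓  (d4,s6,a4)→rehearsed(a4,s6) ✗
Counterexamples (restrictor triples failing the scope): 4.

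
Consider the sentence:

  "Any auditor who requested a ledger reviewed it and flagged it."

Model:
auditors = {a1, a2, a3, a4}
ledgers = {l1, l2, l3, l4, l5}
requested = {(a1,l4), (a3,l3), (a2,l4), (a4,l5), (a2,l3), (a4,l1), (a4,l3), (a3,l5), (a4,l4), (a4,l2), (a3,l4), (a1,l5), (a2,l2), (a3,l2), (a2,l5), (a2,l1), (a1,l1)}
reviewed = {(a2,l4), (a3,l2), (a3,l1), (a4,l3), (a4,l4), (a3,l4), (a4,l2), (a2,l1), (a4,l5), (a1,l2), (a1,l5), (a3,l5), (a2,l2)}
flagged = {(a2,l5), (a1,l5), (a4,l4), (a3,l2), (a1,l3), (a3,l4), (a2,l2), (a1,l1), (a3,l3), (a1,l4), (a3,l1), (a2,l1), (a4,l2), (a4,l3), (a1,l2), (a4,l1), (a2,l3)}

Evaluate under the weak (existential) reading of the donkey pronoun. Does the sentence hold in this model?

"it" takes "a ledger" as antecedent — a donkey pronoun bound across the clause boundary.
Weak reading: every auditor a with some requested-ledger has at least one requested-ledger l such that reviewed(a,l) ∧ flagged(a,l).
Per auditor: a1:✓  a2:✓  a3:✓  a4:✓
Every auditor in the restrictor has a witness.

True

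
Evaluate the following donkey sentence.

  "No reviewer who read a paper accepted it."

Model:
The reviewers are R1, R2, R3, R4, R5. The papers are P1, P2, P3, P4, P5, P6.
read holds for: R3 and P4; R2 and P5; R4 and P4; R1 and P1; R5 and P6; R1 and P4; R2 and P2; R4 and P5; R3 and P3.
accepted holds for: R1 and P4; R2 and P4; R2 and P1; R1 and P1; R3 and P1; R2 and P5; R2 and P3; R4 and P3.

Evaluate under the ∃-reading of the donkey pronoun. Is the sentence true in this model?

False

"it" takes "a paper" as antecedent — a donkey pronoun bound across the clause boundary.
Truth condition: for no (r,p) with read(r,p) does accepted(r,p) hold.
Restrictor pairs — does the scope hold? (R1,P1):holds  (R1,P4):holds  (R2,P2):fails  (R2,P5):holds  (R3,P3):fails  (R3,P4):fails  (R4,P4):fails  (R4,P5):fails  (R5,P6):fails
Scope holds for 3 pair(s), so the sentence is false.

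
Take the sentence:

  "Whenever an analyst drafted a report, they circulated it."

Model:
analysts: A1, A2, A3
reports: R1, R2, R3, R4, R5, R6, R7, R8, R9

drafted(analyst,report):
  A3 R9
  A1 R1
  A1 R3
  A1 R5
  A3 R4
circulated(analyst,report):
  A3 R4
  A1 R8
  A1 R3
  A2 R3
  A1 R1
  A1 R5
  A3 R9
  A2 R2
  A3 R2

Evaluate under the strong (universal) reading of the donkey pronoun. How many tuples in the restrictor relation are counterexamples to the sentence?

0

"it" takes "a report" as antecedent — a donkey pronoun bound across the clause boundary.
Strong reading: for every (a,r) with drafted(a,r), circulated(a,r).
Restrictor pairs: (A1,R1) ✓  (A1,R3) ✓  (A1,R5) ✓  (A3,R4) ✓  (A3,R9) ✓
Counterexamples (restrictor pairs failing the scope): 0.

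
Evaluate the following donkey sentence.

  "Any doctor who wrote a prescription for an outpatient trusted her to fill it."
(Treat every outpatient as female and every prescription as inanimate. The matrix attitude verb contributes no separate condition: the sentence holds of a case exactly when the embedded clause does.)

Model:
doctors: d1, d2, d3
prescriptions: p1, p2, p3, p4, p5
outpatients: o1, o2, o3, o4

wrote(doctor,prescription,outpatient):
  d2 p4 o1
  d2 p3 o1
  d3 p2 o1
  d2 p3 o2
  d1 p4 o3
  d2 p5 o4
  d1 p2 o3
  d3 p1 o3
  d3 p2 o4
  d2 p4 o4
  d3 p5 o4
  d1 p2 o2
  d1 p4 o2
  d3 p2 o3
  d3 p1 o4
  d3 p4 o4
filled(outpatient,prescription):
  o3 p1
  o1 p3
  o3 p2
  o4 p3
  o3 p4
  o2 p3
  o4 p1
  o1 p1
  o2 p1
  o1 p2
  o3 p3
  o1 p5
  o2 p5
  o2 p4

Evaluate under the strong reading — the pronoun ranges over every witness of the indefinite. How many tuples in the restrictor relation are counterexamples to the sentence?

7

"her" takes "an outpatient" as antecedent and "it" takes "a prescription"; both are donkey pronouns co-varying with the restrictor.
Strong reading: for every (d,p,o) with wrote(d,p,o), filled(o,p).
Restrictor triples: (d1,p2,o2)→filled(o2,p2) ✗  (d1,p2,o3)→filled(o3,p2) ✓  (d1,p4,o2)→filled(o2,p4) ✓  (d1,p4,o3)→filled(o3,p4) ✓  (d2,p3,o1)→filled(o1,p3) ✓  (d2,p3,o2)→filled(o2,p3) ✓  (d2,p4,o1)→filled(o1,p4) ✗  (d2,p4,o4)→filled(o4,p4) ✗  (d2,p5,o4)→filled(o4,p5) ✗  (d3,p1,o3)→filled(o3,p1) ✓  (d3,p1,o4)→filled(o4,p1) ✓  (d3,p2,o1)→filled(o1,p2) ✓  (d3,p2,o3)→filled(o3,p2) ✓  (d3,p2,o4)→filled(o4,p2) ✗  (d3,p4,o4)→filled(o4,p4) ✗  (d3,p5,o4)→filled(o4,p5) ✗
Counterexamples (restrictor triples failing the scope): 7.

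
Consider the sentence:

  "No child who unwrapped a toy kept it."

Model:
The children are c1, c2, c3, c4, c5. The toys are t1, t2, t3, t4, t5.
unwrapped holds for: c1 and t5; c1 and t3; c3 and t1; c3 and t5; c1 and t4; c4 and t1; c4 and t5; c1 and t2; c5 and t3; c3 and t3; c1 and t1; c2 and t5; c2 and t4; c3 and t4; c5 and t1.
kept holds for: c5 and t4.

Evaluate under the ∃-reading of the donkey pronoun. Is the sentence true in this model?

True

"it" takes "a toy" as antecedent — a donkey pronoun bound across the clause boundary.
Truth condition: for no (c,t) with unwrapped(c,t) does kept(c,t) hold.
Restrictor pairs — does the scope hold? (c1,t1):fails  (c1,t2):fails  (c1,t3):fails  (c1,t4):fails  (c1,t5):fails  (c2,t4):fails  (c2,t5):fails  (c3,t1):fails  (c3,t3):fails  (c3,t4):fails  (c3,t5):fails  (c4,t1):fails  (c4,t5):fails  (c5,t1):fails  (c5,t3):fails
Scope holds for no restrictor pair, so the sentence is true.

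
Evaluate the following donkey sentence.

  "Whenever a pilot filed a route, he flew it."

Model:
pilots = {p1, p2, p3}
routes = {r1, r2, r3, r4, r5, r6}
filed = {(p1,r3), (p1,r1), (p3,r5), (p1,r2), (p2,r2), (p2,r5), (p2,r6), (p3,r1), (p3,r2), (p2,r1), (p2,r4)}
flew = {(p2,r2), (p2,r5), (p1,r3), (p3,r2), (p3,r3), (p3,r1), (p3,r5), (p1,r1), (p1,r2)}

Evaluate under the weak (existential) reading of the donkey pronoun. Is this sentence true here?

True

"it" takes "a route" as antecedent — a donkey pronoun bound across the clause boundary.
Weak reading: every pilot p with some filed-route has at least one filed-route r such that flew(p,r).
Per pilot: p1:✓  p2:✓  p3:✓
Every pilot in the restrictor has a witness.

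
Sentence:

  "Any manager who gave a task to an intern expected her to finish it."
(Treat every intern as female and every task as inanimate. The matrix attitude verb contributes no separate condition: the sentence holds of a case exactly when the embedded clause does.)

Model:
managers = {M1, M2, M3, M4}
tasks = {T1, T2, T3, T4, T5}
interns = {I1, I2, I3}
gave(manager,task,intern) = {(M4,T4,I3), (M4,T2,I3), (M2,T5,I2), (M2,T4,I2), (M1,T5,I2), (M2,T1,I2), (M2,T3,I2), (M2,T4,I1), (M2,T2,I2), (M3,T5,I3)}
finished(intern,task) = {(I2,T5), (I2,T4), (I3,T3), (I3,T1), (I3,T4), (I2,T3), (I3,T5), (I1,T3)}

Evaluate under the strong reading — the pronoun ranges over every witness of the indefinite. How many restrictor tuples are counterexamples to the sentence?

"her" takes "an intern" as antecedent and "it" takes "a task"; both are donkey pronouns co-varying with the restrictor.
Strong reading: for every (m,t,i) with gave(m,t,i), finished(i,t).
Restrictor triples: (M1,T5,I2)→finished(I2,T5) ✓  (M2,T1,I2)→finished(I2,T1) ✗  (M2,T2,I2)→finished(I2,T2) ✗  (M2,T3,I2)→finished(I2,T3) ✓  (M2,T4,I1)→finished(I1,T4) ✗  (M2,T4,I2)→finished(I2,T4) ✓  (M2,T5,I2)→finished(I2,T5) ✓  (M3,T5,I3)→finished(I3,T5) ✓  (M4,T2,I3)→finished(I3,T2) ✗  (M4,T4,I3)→finished(I3,T4) ✓
Counterexamples (restrictor triples failing the scope): 4.

4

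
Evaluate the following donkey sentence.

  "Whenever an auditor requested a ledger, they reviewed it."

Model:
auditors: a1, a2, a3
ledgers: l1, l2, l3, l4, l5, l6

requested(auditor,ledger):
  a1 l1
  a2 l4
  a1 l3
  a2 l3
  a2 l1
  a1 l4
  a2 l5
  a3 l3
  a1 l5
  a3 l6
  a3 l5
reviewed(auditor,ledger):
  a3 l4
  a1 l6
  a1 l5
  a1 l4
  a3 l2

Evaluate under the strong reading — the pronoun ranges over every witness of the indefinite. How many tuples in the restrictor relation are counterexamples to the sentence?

9

"it" takes "a ledger" as antecedent — a donkey pronoun bound across the clause boundary.
Strong reading: for every (a,l) with requested(a,l), reviewed(a,l).
Restrictor pairs: (a1,l1) ✗  (a1,l3) ✗  (a1,l4) ✓  (a1,l5) ✓  (a2,l1) ✗  (a2,l3) ✗  (a2,l4) ✗  (a2,l5) ✗  (a3,l3) ✗  (a3,l5) ✗  (a3,l6) ✗
Counterexamples (restrictor pairs failing the scope): 9.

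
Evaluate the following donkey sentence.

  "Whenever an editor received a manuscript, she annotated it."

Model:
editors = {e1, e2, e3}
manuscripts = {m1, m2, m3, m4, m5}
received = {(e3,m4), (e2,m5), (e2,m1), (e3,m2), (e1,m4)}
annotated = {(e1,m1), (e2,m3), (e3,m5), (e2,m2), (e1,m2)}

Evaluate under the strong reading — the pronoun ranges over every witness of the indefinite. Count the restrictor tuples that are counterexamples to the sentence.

"it" takes "a manuscript" as antecedent — a donkey pronoun bound across the clause boundary.
Strong reading: for every (e,m) with received(e,m), annotated(e,m).
Restrictor pairs: (e1,m4) ✗  (e2,m1) ✗  (e2,m5) ✗  (e3,m2) ✗  (e3,m4) ✗
Counterexamples (restrictor pairs failing the scope): 5.

5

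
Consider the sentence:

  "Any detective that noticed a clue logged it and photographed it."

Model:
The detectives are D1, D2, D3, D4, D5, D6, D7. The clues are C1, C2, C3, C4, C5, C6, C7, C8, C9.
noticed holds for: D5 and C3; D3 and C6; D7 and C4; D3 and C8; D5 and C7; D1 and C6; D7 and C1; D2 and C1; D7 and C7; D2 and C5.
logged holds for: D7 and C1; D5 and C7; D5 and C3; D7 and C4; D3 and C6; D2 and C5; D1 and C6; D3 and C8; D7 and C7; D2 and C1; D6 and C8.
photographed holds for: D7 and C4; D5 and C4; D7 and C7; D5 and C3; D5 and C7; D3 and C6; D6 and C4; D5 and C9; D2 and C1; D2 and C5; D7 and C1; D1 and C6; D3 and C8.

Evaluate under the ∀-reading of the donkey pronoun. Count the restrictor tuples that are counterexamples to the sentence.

"it" takes "a clue" as antecedent — a donkey pronoun bound across the clause boundary.
Strong reading: for every (d,c) with noticed(d,c), logged(d,c) ∧ photographed(d,c).
Restrictor pairs: (D1,C6) ✓  (D2,C1) ✓  (D2,C5) ✓  (D3,C6) ✓  (D3,C8) ✓  (D5,C3) ✓  (D5,C7) ✓  (D7,C1) ✓  (D7,C4) ✓  (D7,C7) ✓
Counterexamples (restrictor pairs failing the scope): 0.

0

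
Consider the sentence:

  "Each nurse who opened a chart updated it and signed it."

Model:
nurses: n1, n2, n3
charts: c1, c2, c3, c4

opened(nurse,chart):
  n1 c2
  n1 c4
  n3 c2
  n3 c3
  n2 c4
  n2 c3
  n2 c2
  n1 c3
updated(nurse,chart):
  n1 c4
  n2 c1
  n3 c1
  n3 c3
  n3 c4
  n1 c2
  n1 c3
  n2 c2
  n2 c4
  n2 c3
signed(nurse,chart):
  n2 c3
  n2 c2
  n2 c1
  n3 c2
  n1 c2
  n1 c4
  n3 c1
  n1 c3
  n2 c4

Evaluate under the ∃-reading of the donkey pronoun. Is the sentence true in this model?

False

"it" takes "a chart" as antecedent — a donkey pronoun bound across the clause boundary.
Weak reading: every nurse n with some opened-chart has at least one opened-chart c such that updated(n,c) ∧ signed(n,c).
Per nurse: n1:✓  n2:✓  n3:✗
n3 has no witness among its opened-charts.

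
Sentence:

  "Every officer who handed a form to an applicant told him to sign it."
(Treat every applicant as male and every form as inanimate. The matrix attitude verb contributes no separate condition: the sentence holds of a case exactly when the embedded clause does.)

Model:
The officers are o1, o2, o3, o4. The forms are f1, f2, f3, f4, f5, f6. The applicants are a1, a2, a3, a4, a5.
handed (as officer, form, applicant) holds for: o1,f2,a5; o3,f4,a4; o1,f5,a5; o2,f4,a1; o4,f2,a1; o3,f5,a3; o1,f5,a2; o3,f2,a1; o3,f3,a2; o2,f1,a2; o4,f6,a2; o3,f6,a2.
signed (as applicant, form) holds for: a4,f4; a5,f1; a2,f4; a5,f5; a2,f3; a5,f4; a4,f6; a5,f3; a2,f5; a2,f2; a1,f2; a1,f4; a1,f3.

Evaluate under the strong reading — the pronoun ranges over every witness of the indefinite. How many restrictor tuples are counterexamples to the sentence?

5

"him" takes "an applicant" as antecedent and "it" takes "a form"; both are donkey pronouns co-varying with the restrictor.
Strong reading: for every (o,f,a) with handed(o,f,a), signed(a,f).
Restrictor triples: (o1,f2,a5)→signed(a5,f2) ✗  (o1,f5,a2)→signed(a2,f5) ✓  (o1,f5,a5)→signed(a5,f5) ✓  (o2,f1,a2)→signed(a2,f1) ✗  (o2,f4,a1)→signed(a1,f4) ✓  (o3,f2,a1)→signed(a1,f2) ✓  (o3,f3,a2)→signed(a2,f3) ✓  (o3,f4,a4)→signed(a4,f4) ✓  (o3,f5,a3)→signed(a3,f5) ✗  (o3,f6,a2)→signed(a2,f6) ✗  (o4,f2,a1)→signed(a1,f2) ✓  (o4,f6,a2)→signed(a2,f6) ✗
Counterexamples (restrictor triples failing the scope): 5.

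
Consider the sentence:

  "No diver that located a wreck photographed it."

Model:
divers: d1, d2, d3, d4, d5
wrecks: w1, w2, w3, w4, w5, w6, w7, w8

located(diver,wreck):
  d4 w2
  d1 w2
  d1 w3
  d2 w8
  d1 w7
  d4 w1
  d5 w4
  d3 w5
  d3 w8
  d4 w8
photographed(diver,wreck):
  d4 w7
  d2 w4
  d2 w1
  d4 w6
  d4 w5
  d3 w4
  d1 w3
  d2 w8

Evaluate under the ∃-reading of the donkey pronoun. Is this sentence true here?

False

"it" takes "a wreck" as antecedent — a donkey pronoun bound across the clause boundary.
Truth condition: for no (d,w) with located(d,w) does photographed(d,w) hold.
Restrictor pairs — does the scope hold? (d1,w2):fails  (d1,w3):holds  (d1,w7):fails  (d2,w8):holds  (d3,w5):fails  (d3,w8):fails  (d4,w1):fails  (d4,w2):fails  (d4,w8):fails  (d5,w4):fails
Scope holds for 2 pair(s), so the sentence is false.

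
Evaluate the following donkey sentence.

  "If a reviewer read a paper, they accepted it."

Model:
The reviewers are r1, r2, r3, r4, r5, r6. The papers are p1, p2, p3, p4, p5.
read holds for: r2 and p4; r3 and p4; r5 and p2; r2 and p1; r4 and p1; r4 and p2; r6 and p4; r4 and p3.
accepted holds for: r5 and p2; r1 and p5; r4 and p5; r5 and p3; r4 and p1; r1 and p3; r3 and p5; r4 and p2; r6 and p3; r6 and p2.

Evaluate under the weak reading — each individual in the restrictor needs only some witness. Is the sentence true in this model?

"it" takes "a paper" as antecedent — a donkey pronoun bound across the clause boundary.
Weak reading: every reviewer r with some read-paper has at least one read-paper p such that accepted(r,p).
Per reviewer: r2:✗  r3:✗  r4:✓  r5:✓  r6:✗
r2 has no witness among its read-papers.

False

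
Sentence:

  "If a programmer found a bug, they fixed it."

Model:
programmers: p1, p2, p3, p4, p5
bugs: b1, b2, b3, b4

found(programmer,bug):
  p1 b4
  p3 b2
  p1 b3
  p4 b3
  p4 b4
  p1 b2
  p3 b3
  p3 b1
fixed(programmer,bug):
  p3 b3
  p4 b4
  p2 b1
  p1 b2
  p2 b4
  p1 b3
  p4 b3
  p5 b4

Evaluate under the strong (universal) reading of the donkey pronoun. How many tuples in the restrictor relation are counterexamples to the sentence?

3

"it" takes "a bug" as antecedent — a donkey pronoun bound across the clause boundary.
Strong reading: for every (p,b) with found(p,b), fixed(p,b).
Restrictor pairs: (p1,b2) ✓  (p1,b3) ✓  (p1,b4) ✗  (p3,b1) ✗  (p3,b2) ✗  (p3,b3) ✓  (p4,b3) ✓  (p4,b4) ✓
Counterexamples (restrictor pairs failing the scope): 3.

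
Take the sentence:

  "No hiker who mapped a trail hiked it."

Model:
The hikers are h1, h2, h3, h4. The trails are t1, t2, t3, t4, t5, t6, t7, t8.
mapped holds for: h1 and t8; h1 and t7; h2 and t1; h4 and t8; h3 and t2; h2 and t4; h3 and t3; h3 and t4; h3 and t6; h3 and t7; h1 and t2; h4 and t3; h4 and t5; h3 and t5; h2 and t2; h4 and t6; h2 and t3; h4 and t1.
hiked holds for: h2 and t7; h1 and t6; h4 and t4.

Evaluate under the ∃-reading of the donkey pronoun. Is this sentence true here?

"it" takes "a trail" as antecedent — a donkey pronoun bound across the clause boundary.
Truth condition: for no (h,t) with mapped(h,t) does hiked(h,t) hold.
Restrictor pairs — does the scope hold? (h1,t2):fails  (h1,t7):fails  (h1,t8):fails  (h2,t1):fails  (h2,t2):fails  (h2,t3):fails  (h2,t4):fails  (h3,t2):fails  (h3,t3):fails  (h3,t4):fails  (h3,t5):fails  (h3,t6):fails  (h3,t7):fails  (h4,t1):fails  (h4,t3):fails  (h4,t5):fails  (h4,t6):fails  (h4,t8):fails
Scope holds for no restrictor pair, so the sentence is true.

True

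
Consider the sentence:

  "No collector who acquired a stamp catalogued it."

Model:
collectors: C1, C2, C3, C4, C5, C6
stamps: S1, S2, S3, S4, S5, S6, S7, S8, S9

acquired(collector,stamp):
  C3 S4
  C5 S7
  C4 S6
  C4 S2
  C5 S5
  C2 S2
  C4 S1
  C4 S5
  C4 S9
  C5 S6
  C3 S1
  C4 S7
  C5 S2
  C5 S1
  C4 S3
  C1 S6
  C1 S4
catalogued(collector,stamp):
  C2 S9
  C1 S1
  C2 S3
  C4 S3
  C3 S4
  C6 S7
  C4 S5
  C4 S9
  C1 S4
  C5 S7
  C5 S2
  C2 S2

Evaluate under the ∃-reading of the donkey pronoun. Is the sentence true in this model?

"it" takes "a stamp" as antecedent — a donkey pronoun bound across the clause boundary.
Truth condition: for no (c,s) with acquired(c,s) does catalogued(c,s) hold.
Restrictor pairs — does the scope hold? (C1,S4):holds  (C1,S6):fails  (C2,S2):holds  (C3,S1):fails  (C3,S4):holds  (C4,S1):fails  (C4,S2):fails  (C4,S3):holds  (C4,S5):holds  (C4,S6):fails  (C4,S7):fails  (C4,S9):holds  (C5,S1):fails  (C5,S2):holds  (C5,S5):fails  (C5,S6):fails  (C5,S7):holds
Scope holds for 8 pair(s), so the sentence is false.

False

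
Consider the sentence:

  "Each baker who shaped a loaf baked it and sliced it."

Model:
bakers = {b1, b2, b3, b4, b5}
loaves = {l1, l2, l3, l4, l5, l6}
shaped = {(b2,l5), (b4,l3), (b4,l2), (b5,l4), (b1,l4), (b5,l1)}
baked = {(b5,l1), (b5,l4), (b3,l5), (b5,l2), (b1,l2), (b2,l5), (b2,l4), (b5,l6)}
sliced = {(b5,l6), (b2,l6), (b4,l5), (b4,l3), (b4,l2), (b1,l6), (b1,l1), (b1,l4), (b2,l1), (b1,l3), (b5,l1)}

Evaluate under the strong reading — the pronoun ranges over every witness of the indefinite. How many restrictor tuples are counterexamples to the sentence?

"it" takes "a loaf" as antecedent — a donkey pronoun bound across the clause boundary.
Strong reading: for every (b,l) with shaped(b,l), baked(b,l) ∧ sliced(b,l).
Restrictor pairs: (b1,l4) ✗  (b2,l5) ✗  (b4,l2) ✗  (b4,l3) ✗  (b5,l1) ✓  (b5,l4) ✗
Counterexamples (restrictor pairs failing the scope): 5.

5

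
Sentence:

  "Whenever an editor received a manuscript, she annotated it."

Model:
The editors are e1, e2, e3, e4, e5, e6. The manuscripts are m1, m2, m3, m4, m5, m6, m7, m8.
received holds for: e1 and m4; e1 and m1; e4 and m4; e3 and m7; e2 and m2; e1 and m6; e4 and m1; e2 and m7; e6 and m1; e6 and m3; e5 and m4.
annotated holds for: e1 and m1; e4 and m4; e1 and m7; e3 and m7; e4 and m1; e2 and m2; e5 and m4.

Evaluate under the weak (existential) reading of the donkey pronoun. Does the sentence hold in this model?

False

"it" takes "a manuscript" as antecedent — a donkey pronoun bound across the clause boundary.
Weak reading: every editor e with some received-manuscript has at least one received-manuscript m such that annotated(e,m).
Per editor: e1:✓  e2:✓  e3:✓  e4:✓  e5:✓  e6:✗
e6 has no witness among its received-manuscripts.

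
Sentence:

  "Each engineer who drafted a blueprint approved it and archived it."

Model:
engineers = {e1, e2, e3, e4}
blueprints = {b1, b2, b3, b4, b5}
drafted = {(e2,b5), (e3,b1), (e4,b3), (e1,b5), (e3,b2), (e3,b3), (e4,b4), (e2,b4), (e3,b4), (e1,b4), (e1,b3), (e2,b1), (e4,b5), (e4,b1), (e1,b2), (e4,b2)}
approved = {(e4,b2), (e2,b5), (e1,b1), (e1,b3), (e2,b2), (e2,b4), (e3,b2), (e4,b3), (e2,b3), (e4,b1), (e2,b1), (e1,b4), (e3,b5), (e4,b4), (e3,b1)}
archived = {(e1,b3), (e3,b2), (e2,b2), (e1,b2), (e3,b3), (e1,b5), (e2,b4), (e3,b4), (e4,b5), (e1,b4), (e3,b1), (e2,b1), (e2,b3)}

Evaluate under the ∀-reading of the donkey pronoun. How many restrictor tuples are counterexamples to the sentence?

10

"it" takes "a blueprint" as antecedent — a donkey pronoun bound across the clause boundary.
Strong reading: for every (e,b) with drafted(e,b), approved(e,b) ∧ archived(e,b).
Restrictor pairs: (e1,b2) ✗  (e1,b3) ✓  (e1,b4) ✓  (e1,b5) ✗  (e2,b1) ✓  (e2,b4) ✓  (e2,b5) ✗  (e3,b1) ✓  (e3,b2) ✓  (e3,b3) ✗  (e3,b4) ✗  (e4,b1) ✗  (e4,b2) ✗  (e4,b3) ✗  (e4,b4) ✗  (e4,b5) ✗
Counterexamples (restrictor pairs failing the scope): 10.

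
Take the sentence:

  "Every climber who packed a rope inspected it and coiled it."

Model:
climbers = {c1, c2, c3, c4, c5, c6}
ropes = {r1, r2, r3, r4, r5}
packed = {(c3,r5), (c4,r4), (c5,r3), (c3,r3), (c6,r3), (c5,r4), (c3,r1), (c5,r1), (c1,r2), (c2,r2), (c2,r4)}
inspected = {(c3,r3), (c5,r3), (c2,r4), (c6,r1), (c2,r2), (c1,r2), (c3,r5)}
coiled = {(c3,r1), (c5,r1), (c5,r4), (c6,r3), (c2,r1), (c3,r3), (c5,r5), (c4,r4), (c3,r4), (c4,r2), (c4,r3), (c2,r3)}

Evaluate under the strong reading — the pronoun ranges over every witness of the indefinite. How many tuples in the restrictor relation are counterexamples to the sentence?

10

"it" takes "a rope" as antecedent — a donkey pronoun bound across the clause boundary.
Strong reading: for every (c,r) with packed(c,r), inspected(c,r) ∧ coiled(c,r).
Restrictor pairs: (c1,r2) ✗  (c2,r2) ✗  (c2,r4) ✗  (c3,r1) ✗  (c3,r3) ✓  (c3,r5) ✗  (c4,r4) ✗  (c5,r1) ✗  (c5,r3) ✗  (c5,r4) ✗  (c6,r3) ✗
Counterexamples (restrictor pairs failing the scope): 10.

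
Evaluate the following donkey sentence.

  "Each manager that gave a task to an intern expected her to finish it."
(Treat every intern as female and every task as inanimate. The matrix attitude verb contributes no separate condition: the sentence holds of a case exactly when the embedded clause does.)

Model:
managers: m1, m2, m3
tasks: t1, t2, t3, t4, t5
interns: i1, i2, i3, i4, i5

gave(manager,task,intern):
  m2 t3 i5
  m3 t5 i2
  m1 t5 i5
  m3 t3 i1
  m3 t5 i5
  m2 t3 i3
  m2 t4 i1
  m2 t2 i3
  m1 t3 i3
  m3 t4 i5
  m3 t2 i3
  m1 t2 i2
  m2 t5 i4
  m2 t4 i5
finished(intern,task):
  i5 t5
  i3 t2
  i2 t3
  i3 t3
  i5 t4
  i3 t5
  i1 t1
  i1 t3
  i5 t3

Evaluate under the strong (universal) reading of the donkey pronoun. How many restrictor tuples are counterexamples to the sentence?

4

"her" takes "an intern" as antecedent and "it" takes "a task"; both are donkey pronouns co-varying with the restrictor.
Strong reading: for every (m,t,i) with gave(m,t,i), finished(i,t).
Restrictor triples: (m1,t2,i2)→finished(i2,t2) ✗  (m1,t3,i3)→finished(i3,t3) ✓  (m1,t5,i5)→finished(i5,t5) ✓  (m2,t2,i3)→finished(i3,t2) ✓  (m2,t3,i3)→finished(i3,t3) ✓  (m2,t3,i5)→finished(i5,t3) ✓  (m2,t4,i1)→finished(i1,t4) ✗  (m2,t4,i5)→finished(i5,t4) ✓  (m2,t5,i4)→finished(i4,t5) ✗  (m3,t2,i3)→finished(i3,t2) ✓  (m3,t3,i1)→finished(i1,t3) ✓  (m3,t4,i5)→finished(i5,t4) ✓  (m3,t5,i2)→finished(i2,t5) ✗  (m3,t5,i5)→finished(i5,t5) ✓
Counterexamples (restrictor triples failing the scope): 4.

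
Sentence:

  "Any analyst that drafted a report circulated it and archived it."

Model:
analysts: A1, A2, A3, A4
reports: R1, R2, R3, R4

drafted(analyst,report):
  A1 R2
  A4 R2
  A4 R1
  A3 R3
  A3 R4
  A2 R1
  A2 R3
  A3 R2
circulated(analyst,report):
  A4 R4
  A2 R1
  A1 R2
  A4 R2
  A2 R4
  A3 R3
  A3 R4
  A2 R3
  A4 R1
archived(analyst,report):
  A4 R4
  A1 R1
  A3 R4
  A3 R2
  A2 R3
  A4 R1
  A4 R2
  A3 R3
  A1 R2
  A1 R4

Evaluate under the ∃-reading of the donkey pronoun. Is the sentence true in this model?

"it" takes "a report" as antecedent — a donkey pronoun bound across the clause boundary.
Weak reading: every analyst a with some drafted-report has at least one drafted-report r such that circulated(a,r) ∧ archived(a,r).
Per analyst: A1:✓  A2:✓  A3:✓  A4:✓
Every analyst in the restrictor has a witness.

True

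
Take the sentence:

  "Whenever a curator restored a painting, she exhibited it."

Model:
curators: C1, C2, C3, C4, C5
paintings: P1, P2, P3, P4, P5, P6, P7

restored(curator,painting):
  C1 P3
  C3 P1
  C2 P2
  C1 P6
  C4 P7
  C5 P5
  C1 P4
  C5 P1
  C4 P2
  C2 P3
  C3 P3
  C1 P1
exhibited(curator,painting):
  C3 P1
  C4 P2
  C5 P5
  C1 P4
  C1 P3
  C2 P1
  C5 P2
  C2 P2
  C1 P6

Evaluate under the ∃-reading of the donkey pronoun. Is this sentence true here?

"it" takes "a painting" as antecedent — a donkey pronoun bound across the clause boundary.
Weak reading: every curator c with some restored-painting has at least one restored-painting p such that exhibited(c,p).
Per curator: C1:✓  C2:✓  C3:✓  C4:✓  C5:✓
Every curator in the restrictor has a witness.

True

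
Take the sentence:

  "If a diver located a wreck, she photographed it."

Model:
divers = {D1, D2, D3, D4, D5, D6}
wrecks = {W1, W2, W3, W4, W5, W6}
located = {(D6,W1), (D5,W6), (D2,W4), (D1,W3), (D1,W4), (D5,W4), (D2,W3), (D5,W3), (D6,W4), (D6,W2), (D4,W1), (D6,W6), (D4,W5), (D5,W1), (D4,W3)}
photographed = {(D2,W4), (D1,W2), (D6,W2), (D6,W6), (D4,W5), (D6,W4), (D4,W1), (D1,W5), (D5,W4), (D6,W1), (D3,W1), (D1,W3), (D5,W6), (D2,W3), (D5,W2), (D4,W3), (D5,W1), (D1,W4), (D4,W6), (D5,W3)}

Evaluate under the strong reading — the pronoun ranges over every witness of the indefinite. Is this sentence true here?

True

"it" takes "a wreck" as antecedent — a donkey pronoun bound across the clause boundary.
Strong reading: for every (d,w) with located(d,w), photographed(d,w).
Restrictor pairs: (D1,W3) ✓  (D1,W4) ✓  (D2,W3) ✓  (D2,W4) ✓  (D4,W1) ✓  (D4,W3) ✓  (D4,W5) ✓  (D5,W1) ✓  (D5,W3) ✓  (D5,W4) ✓  (D5,W6) ✓  (D6,W1) ✓  (D6,W2) ✓  (D6,W4) ✓  (D6,W6) ✓
Every restrictor pair satisfies the scope.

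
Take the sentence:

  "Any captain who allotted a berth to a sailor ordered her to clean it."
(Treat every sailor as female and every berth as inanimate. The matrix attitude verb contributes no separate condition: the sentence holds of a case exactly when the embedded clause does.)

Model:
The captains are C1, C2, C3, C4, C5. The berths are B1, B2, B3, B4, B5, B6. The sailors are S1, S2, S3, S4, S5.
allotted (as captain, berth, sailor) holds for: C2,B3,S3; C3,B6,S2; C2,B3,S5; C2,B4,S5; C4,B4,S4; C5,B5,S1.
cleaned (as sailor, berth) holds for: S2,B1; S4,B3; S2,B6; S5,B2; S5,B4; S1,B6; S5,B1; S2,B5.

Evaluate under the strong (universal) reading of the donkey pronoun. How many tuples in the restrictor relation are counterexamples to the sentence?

"her" takes "a sailor" as antecedent and "it" takes "a berth"; both are donkey pronouns co-varying with the restrictor.
Strong reading: for every (c,b,s) with allotted(c,b,s), cleaned(s,b).
Restrictor triples: (C2,B3,S3)→cleaned(S3,B3) ✗  (C2,B3,S5)→cleaned(S5,B3) ✗  (C2,B4,S5)→cleaned(S5,B4) ✓  (C3,B6,S2)→cleaned(S2,B6) ✓  (C4,B4,S4)→cleaned(S4,B4) ✗  (C5,B5,S1)→cleaned(S1,B5) ✗
Counterexamples (restrictor triples failing the scope): 4.

4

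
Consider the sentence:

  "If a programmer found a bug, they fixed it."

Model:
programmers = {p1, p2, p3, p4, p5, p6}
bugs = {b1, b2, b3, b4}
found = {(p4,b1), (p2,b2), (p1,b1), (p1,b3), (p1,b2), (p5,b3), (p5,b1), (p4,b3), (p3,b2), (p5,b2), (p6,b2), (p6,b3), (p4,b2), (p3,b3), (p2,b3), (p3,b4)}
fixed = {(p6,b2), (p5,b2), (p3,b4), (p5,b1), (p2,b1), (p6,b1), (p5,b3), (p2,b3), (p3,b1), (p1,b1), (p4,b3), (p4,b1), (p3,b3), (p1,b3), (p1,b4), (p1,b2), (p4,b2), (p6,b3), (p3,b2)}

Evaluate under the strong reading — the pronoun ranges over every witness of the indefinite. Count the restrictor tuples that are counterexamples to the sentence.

1

"it" takes "a bug" as antecedent — a donkey pronoun bound across the clause boundary.
Strong reading: for every (p,b) with found(p,b), fixed(p,b).
Restrictor pairs: (p1,b1) ✓  (p1,b2) ✓  (p1,b3) ✓  (p2,b2) ✗  (p2,b3) ✓  (p3,b2) ✓  (p3,b3) ✓  (p3,b4) ✓  (p4,b1) ✓  (p4,b2) ✓  (p4,b3) ✓  (p5,b1) ✓  (p5,b2) ✓  (p5,b3) ✓  (p6,b2) ✓  (p6,b3) ✓
Counterexamples (restrictor pairs failing the scope): 1.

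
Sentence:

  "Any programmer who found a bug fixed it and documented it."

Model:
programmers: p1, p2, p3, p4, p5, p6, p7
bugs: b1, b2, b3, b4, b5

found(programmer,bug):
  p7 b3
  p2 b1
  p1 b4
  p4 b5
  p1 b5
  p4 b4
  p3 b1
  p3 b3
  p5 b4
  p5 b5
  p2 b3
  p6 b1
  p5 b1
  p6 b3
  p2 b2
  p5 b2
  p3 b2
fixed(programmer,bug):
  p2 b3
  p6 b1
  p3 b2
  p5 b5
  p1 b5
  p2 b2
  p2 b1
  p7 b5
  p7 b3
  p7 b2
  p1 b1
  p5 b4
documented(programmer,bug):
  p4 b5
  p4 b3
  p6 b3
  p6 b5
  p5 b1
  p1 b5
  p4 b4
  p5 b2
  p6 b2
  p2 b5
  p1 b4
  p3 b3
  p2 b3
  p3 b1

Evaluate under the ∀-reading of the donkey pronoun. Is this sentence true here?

False

"it" takes "a bug" as antecedent — a donkey pronoun bound across the clause boundary.
Strong reading: for every (p,b) with found(p,b), fixed(p,b) ∧ documented(p,b).
Restrictor pairs: (p1,b4) ✗  (p1,b5) ✓  (p2,b1) ✗  (p2,b2) ✗  (p2,b3) ✓  (p3,b1) ✗  (p3,b2) ✗  (p3,b3) ✗  (p4,b4) ✗  (p4,b5) ✗  (p5,b1) ✗  (p5,b2) ✗  (p5,b4) ✗  (p5,b5) ✗  (p6,b1) ✗  (p6,b3) ✗  (p7,b3) ✗
Counterexample: (p1,b4) is in found but fails the scope.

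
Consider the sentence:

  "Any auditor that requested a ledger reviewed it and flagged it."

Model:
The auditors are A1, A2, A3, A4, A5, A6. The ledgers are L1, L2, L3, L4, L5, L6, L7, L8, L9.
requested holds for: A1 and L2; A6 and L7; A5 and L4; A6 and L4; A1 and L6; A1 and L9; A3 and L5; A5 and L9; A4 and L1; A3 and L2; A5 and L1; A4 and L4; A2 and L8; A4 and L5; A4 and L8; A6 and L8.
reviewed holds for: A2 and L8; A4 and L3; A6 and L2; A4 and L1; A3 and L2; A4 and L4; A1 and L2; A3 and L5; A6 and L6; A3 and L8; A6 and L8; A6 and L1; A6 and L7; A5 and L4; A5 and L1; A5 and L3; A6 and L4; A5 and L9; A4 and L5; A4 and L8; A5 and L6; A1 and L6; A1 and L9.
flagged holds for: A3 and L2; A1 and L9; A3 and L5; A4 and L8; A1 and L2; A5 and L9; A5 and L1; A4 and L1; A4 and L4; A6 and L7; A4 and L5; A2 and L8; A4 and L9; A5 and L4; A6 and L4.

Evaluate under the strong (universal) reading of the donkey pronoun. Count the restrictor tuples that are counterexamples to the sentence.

"it" takes "a ledger" as antecedent — a donkey pronoun bound across the clause boundary.
Strong reading: for every (a,l) with requested(a,l), reviewed(a,l) ∧ flagged(a,l).
Restrictor pairs: (A1,L2) ✓  (A1,L6) ✗  (A1,L9) ✓  (A2,L8) ✓  (A3,L2) ✓  (A3,L5) ✓  (A4,L1) ✓  (A4,L4) ✓  (A4,L5) ✓  (A4,L8) ✓  (A5,L1) ✓  (A5,L4) ✓  (A5,L9) ✓  (A6,L4) ✓  (A6,L7) ✓  (A6,L8) ✗
Counterexamples (restrictor pairs failing the scope): 2.

2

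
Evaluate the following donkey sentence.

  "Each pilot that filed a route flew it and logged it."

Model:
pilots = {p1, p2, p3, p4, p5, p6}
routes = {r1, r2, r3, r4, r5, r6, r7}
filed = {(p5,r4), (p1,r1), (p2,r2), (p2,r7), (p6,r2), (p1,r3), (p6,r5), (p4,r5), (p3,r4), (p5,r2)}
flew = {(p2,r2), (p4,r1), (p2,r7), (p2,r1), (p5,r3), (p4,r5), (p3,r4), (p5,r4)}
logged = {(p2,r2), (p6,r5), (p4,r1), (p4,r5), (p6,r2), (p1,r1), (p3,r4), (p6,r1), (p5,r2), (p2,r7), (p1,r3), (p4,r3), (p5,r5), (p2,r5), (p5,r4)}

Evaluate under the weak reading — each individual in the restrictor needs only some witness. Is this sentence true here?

False

"it" takes "a route" as antecedent — a donkey pronoun bound across the clause boundary.
Weak reading: every pilot p with some filed-route has at least one filed-route r such that flew(p,r) ∧ logged(p,r).
Per pilot: p1:✗  p2:✓  p3:✓  p4:✓  p5:✓  p6:✗
p1 has no witness among its filed-routes.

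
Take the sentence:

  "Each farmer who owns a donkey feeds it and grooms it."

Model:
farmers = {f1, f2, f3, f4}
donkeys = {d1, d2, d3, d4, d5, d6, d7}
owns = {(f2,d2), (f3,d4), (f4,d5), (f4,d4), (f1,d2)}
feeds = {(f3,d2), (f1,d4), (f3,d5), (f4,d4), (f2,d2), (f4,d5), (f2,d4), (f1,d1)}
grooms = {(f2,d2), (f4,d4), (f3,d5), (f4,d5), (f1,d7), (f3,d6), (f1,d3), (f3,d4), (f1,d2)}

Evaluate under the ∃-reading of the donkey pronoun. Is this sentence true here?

False

"it" takes "a donkey" as antecedent — a donkey pronoun bound across the clause boundary.
Weak reading: every farmer f with some owns-donkey has at least one owns-donkey d such that feeds(f,d) ∧ grooms(f,d).
Per farmer: f1:✗  f2:✓  f3:✗  f4:✓
f1 has no witness among its owns-donkeys.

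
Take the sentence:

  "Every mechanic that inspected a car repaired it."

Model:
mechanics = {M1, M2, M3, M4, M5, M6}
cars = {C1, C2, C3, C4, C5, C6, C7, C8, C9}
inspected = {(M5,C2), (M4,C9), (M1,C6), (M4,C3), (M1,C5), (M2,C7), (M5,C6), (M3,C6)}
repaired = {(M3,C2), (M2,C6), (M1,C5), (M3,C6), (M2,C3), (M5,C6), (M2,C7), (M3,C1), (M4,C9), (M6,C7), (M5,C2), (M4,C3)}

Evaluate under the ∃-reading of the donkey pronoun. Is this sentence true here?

True

"it" takes "a car" as antecedent — a donkey pronoun bound across the clause boundary.
Weak reading: every mechanic m with some inspected-car has at least one inspected-car c such that repaired(m,c).
Per mechanic: M1:✓  M2:✓  M3:✓  M4:✓  M5:✓
Every mechanic in the restrictor has a witness.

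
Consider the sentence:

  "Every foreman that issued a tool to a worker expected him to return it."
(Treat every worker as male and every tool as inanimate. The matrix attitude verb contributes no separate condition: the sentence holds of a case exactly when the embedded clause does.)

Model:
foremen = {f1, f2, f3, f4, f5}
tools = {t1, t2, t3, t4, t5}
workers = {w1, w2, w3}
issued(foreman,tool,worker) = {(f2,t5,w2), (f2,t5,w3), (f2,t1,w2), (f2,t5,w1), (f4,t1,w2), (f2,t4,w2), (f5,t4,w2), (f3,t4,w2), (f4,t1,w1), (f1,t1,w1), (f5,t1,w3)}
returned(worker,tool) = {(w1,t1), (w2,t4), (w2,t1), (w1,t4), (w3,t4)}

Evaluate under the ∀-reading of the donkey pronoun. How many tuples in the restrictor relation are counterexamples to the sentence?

"him" takes "a worker" as antecedent and "it" takes "a tool"; both are donkey pronouns co-varying with the restrictor.
Strong reading: for every (f,t,w) with issued(f,t,w), returned(w,t).
Restrictor triples: (f1,t1,w1)→returned(w1,t1) ✓  (f2,t1,w2)→returned(w2,t1) ✓  (f2,t4,w2)→returned(w2,t4) ✓  (f2,t5,w1)→returned(w1,t5) ✗  (f2,t5,w2)→returned(w2,t5) ✗  (f2,t5,w3)→returned(w3,t5) ✗  (f3,t4,w2)→returned(w2,t4) ✓  (f4,t1,w1)→returned(w1,t1) ✓  (f4,t1,w2)→returned(w2,t1) ✓  (f5,t1,w3)→returned(w3,t1) ✗  (f5,t4,w2)→returned(w2,t4) ✓
Counterexamples (restrictor triples failing the scope): 4.

4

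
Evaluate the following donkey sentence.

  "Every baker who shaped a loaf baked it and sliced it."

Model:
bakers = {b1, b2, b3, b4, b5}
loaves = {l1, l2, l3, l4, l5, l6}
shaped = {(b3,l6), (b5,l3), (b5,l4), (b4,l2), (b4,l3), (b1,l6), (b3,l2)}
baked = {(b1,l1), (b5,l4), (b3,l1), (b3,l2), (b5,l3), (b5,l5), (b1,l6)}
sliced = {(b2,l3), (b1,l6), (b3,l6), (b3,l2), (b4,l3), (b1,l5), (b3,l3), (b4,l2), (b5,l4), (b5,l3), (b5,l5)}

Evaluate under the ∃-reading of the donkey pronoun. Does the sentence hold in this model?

"it" takes "a loaf" as antecedent — a donkey pronoun bound across the clause boundary.
Weak reading: every baker b with some shaped-loaf has at least one shaped-loaf l such that baked(b,l) ∧ sliced(b,l).
Per baker: b1:✓  b3:✓  b4:✗  b5:✓
b4 has no witness among its shaped-loaves.

False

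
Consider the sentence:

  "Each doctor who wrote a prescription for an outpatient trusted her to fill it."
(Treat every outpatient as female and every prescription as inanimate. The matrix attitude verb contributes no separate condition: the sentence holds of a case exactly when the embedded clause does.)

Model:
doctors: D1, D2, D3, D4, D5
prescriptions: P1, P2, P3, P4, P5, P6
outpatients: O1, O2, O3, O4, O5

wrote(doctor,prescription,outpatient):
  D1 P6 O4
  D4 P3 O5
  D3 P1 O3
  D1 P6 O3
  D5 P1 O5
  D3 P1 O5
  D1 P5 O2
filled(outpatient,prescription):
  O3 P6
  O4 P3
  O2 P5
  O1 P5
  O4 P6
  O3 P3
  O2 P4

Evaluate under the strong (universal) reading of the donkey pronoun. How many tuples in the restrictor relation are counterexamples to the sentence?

"her" takes "an outpatient" as antecedent and "it" takes "a prescription"; both are donkey pronouns co-varying with the restrictor.
Strong reading: for every (d,p,o) with wrote(d,p,o), filled(o,p).
Restrictor triples: (D1,P5,O2)→filled(O2,P5) ✓  (D1,P6,O3)→filled(O3,P6) ✓  (D1,P6,O4)→filled(O4,P6) ✓  (D3,P1,O3)→filled(O3,P1) ✗  (D3,P1,O5)→filled(O5,P1) ✗  (D4,P3,O5)→filled(O5,P3) ✗  (D5,P1,O5)→filled(O5,P1) ✗
Counterexamples (restrictor triples failing the scope): 4.

4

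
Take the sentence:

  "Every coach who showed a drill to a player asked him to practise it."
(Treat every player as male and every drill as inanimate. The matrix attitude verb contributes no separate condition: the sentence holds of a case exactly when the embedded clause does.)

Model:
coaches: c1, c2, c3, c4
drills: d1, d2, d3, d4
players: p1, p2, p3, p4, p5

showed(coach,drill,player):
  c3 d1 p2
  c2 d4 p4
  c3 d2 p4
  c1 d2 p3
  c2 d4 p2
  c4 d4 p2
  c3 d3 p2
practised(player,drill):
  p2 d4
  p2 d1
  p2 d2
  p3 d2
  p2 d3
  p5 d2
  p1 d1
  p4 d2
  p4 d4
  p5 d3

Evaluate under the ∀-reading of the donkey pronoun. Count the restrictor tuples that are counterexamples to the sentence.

"him" takes "a player" as antecedent and "it" takes "a drill"; both are donkey pronouns co-varying with the restrictor.
Strong reading: for every (c,d,p) with showed(c,d,p), practised(p,d).
Restrictor triples: (c1,d2,p3)→practised(p3,d2) ✓  (c2,d4,p2)→practised(p2,d4) ✓  (c2,d4,p4)→practised(p4,d4) ✓  (c3,d1,p2)→practised(p2,d1) ✓  (c3,d2,p4)→practised(p4,d2) ✓  (c3,d3,p2)→practised(p2,d3) ✓  (c4,d4,p2)→practised(p2,d4) ✓
Counterexamples (restrictor triples failing the scope): 0.

0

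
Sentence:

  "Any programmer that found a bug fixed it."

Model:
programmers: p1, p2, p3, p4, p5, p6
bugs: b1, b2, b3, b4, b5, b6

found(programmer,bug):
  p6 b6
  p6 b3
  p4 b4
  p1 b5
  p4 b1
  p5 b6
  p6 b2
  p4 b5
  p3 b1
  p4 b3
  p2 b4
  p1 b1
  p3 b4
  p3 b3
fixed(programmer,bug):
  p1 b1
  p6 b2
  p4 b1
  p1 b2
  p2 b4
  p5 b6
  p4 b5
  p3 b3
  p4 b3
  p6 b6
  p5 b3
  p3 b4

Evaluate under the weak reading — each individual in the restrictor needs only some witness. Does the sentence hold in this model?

True

"it" takes "a bug" as antecedent — a donkey pronoun bound across the clause boundary.
Weak reading: every programmer p with some found-bug has at least one found-bug b such that fixed(p,b).
Per programmer: p1:✓  p2:✓  p3:✓  p4:✓  p5:✓  p6:✓
Every programmer in the restrictor has a witness.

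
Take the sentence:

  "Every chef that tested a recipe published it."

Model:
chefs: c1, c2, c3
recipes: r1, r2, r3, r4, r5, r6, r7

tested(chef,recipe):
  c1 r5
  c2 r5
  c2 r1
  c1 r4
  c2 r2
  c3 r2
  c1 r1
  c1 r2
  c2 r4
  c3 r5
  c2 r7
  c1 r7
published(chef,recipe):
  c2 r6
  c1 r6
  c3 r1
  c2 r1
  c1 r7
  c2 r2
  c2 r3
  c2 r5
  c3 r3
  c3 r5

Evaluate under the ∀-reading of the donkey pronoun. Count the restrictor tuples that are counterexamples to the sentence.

"it" takes "a recipe" as antecedent — a donkey pronoun bound across the clause boundary.
Strong reading: for every (c,r) with tested(c,r), published(c,r).
Restrictor pairs: (c1,r1) ✗  (c1,r2) ✗  (c1,r4) ✗  (c1,r5) ✗  (c1,r7) ✓  (c2,r1) ✓  (c2,r2) ✓  (c2,r4) ✗  (c2,r5) ✓  (c2,r7) ✗  (c3,r2) ✗  (c3,r5) ✓
Counterexamples (restrictor pairs failing the scope): 7.

7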